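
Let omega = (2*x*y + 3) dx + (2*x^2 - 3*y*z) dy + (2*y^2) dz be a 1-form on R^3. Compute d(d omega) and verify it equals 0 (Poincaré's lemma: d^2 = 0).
d(d omega) = 0

Step 1: d omega = sum_{i<j} (∂f_j/∂x_i - ∂f_i/∂x_j) dx_i ∧ dx_j:
  coeff of dx ∧ dy: 2*x
  coeff of dx ∧ dz: 0
  coeff of dy ∧ dz: 7*y
Step 2: Apply d again to each 2-form coefficient. The only possible 3-form in R^3 is dx ∧ dy ∧ dz, with coefficient
  ∂(coeff of dy∧dz)/∂x - ∂(coeff of dx∧dz)/∂y + ∂(coeff of dx∧dy)/∂z
  = ∂/∂x (7*y) - ∂/∂y (0) + ∂/∂z (2*x).
Each of these terms simplifies to sums of mixed partials that cancel in pairs. The result is 0 (by equality of mixed partials for smooth functions — Schwarz / Clairaut).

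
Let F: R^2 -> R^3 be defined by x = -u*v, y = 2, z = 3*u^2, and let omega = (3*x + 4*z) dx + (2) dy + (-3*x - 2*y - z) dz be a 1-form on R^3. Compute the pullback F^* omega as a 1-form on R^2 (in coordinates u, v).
F^* omega = (3*u*(-6*u^2 + 2*u*v + v^2 - 8)) du + (3*u^2*(-4*u + v)) dv

Using F^*(f dg) = (f ∘ F) d(g ∘ F), substitute each coordinate x_i by F_i(u, v) in f_i, and replace dx_i by d F_i = (∂F_i/∂u) du + (∂F_i/∂v) dv.
  For the x component: f_1(F) = 3*u*(4*u - v); d F_1 = (-v) du + (-u) dv
  For the y component: f_2(F) = 2; d F_2 = (0) du + (0) dv
  For the z component: f_3(F) = -3*u^2 + 3*u*v - 4; d F_3 = (6*u) du + (0) dv
Combining and collecting du, dv coefficients:
  coeff of du: 3*u*(-6*u^2 + 2*u*v + v^2 - 8)
  coeff of dv: 3*u^2*(-4*u + v)
F^* omega = (3*u*(-6*u^2 + 2*u*v + v^2 - 8)) du + (3*u^2*(-4*u + v)) dv.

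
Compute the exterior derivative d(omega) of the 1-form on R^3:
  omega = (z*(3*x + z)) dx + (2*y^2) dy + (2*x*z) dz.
d(omega) = (-3*x) dx ∧ dz

For a 1-form omega = sum_i f_i dx_i, the exterior derivative is
  d(omega) = sum_{i < j} (∂f_j/∂x_i - ∂f_i/∂x_j) dx_i ∧ dx_j.
  coefficient of dx ∧ dz: ∂f_3/∂x - ∂f_1/∂z = ∂(2*x*z)/∂x - ∂(z*(3*x + z))/∂z = -3*x
Assembling: d(omega) = (-3*x) dx ∧ dz.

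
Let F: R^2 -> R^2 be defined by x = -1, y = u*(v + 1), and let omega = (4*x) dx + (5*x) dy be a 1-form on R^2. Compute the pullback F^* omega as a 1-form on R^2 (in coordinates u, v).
F^* omega = (-5*v - 5) du + (-5*u) dv

Using F^*(f dg) = (f ∘ F) d(g ∘ F), substitute each coordinate x_i by F_i(u, v) in f_i, and replace dx_i by d F_i = (∂F_i/∂u) du + (∂F_i/∂v) dv.
  For the x component: f_1(F) = -4; d F_1 = (0) du + (0) dv
  For the y component: f_2(F) = -5; d F_2 = (v + 1) du + (u) dv
Combining and collecting du, dv coefficients:
  coeff of du: -5*v - 5
  coeff of dv: -5*u
F^* omega = (-5*v - 5) du + (-5*u) dv.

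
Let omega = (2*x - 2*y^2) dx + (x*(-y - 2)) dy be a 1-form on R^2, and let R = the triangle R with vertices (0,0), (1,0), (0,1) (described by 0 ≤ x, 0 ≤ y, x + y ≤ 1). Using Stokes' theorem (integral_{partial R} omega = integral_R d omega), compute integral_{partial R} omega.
integral_(partial R) omega = -1/2

Stokes: integral_partial_R omega = integral_R d omega with d omega = (∂Q/∂x - ∂P/∂y) dx ∧ dy.
  ∂Q/∂x = -y - 2
  ∂P/∂y = -4*y
  integrand = ∂Q/∂x - ∂P/∂y = 3*y - 2.
Integrating over R: integral_0^1 integral_0^{1-x} (3*y - 2) dy dx = -1/2.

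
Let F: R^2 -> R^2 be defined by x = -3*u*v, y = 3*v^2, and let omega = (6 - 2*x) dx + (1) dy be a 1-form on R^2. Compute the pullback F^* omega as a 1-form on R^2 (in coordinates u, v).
F^* omega = (18*v*(-u*v - 1)) du + (-18*u^2*v - 18*u + 6*v) dv

Using F^*(f dg) = (f ∘ F) d(g ∘ F), substitute each coordinate x_i by F_i(u, v) in f_i, and replace dx_i by d F_i = (∂F_i/∂u) du + (∂F_i/∂v) dv.
  For the x component: f_1(F) = 6*u*v + 6; d F_1 = (-3*v) du + (-3*u) dv
  For the y component: f_2(F) = 1; d F_2 = (0) du + (6*v) dv
Combining and collecting du, dv coefficients:
  coeff of du: 18*v*(-u*v - 1)
  coeff of dv: -18*u^2*v - 18*u + 6*v
F^* omega = (18*v*(-u*v - 1)) du + (-18*u^2*v - 18*u + 6*v) dv.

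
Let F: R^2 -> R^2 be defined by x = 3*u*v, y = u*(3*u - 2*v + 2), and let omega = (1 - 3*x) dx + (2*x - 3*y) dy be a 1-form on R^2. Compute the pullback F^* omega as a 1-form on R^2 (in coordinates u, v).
F^* omega = (-54*u^3 + 90*u^2*v - 54*u^2 - 51*u*v^2 + 36*u*v - 12*u + 3*v) du + (3*u*(6*u^2 - 17*u*v + 4*u + 1)) dv

Using F^*(f dg) = (f ∘ F) d(g ∘ F), substitute each coordinate x_i by F_i(u, v) in f_i, and replace dx_i by d F_i = (∂F_i/∂u) du + (∂F_i/∂v) dv.
  For the x component: f_1(F) = -9*u*v + 1; d F_1 = (3*v) du + (3*u) dv
  For the y component: f_2(F) = 3*u*(-3*u + 4*v - 2); d F_2 = (6*u - 2*v + 2) du + (-2*u) dv
Combining and collecting du, dv coefficients:
  coeff of du: -54*u^3 + 90*u^2*v - 54*u^2 - 51*u*v^2 + 36*u*v - 12*u + 3*v
  coeff of dv: 3*u*(6*u^2 - 17*u*v + 4*u + 1)
F^* omega = (-54*u^3 + 90*u^2*v - 54*u^2 - 51*u*v^2 + 36*u*v - 12*u + 3*v) du + (3*u*(6*u^2 - 17*u*v + 4*u + 1)) dv.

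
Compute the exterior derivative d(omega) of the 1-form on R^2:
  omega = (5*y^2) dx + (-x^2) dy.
d(omega) = (-2*x - 10*y) dx ∧ dy

For a 1-form omega = sum_i f_i dx_i, the exterior derivative is
  d(omega) = sum_{i < j} (∂f_j/∂x_i - ∂f_i/∂x_j) dx_i ∧ dx_j.
  coefficient of dx ∧ dy: ∂f_2/∂x - ∂f_1/∂y = ∂(-x^2)/∂x - ∂(5*y^2)/∂y = -2*x - 10*y
Assembling: d(omega) = (-2*x - 10*y) dx ∧ dy.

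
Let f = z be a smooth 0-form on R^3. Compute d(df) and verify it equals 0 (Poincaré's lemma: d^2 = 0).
d(df) = 0

Step 1: df = sum_i (∂f/∂x_i) dx_i = (0) dx + (0) dy + (1) dz.
Step 2: Apply d again. Using the 1-form formula, the coefficient of dx ∧ dy in d(df) is ∂^2 f/∂x ∂y - ∂^2 f/∂y ∂x = (0) - (0) = 0 (equality of mixed partials for smooth f).
Similarly for dx ∧ dz and dy ∧ dz — all coefficients vanish. So d(df) = 0.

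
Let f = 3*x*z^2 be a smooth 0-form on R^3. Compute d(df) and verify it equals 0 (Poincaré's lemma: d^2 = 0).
d(df) = 0

Step 1: df = sum_i (∂f/∂x_i) dx_i = (3*z^2) dx + (0) dy + (6*x*z) dz.
Step 2: Apply d again. Using the 1-form formula, the coefficient of dx ∧ dy in d(df) is ∂^2 f/∂x ∂y - ∂^2 f/∂y ∂x = (0) - (0) = 0 (equality of mixed partials for smooth f).
Similarly for dx ∧ dz and dy ∧ dz — all coefficients vanish. So d(df) = 0.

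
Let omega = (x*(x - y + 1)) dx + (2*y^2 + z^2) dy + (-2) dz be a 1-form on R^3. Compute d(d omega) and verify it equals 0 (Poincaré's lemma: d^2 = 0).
d(d omega) = 0

Step 1: d omega = sum_{i<j} (∂f_j/∂x_i - ∂f_i/∂x_j) dx_i ∧ dx_j:
  coeff of dx ∧ dy: x
  coeff of dx ∧ dz: 0
  coeff of dy ∧ dz: -2*z
Step 2: Apply d again to each 2-form coefficient. The only possible 3-form in R^3 is dx ∧ dy ∧ dz, with coefficient
  ∂(coeff of dy∧dz)/∂x - ∂(coeff of dx∧dz)/∂y + ∂(coeff of dx∧dy)/∂z
  = ∂/∂x (-2*z) - ∂/∂y (0) + ∂/∂z (x).
Each of these terms simplifies to sums of mixed partials that cancel in pairs. The result is 0 (by equality of mixed partials for smooth functions — Schwarz / Clairaut).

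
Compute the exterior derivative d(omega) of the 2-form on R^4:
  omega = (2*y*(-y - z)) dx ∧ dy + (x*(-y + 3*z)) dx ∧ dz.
d(omega) = (x - 2*y) dx ∧ dy ∧ dz

For a 2-form omega = sum_{i<j} g_{ij} dx_i ∧ dx_j, the exterior derivative is
  d(omega) = sum_{i<j} d(g_{ij}) ∧ dx_i ∧ dx_j = sum_{i<j, k} (∂g_{ij}/∂x_k) dx_k ∧ dx_i ∧ dx_j.
Expand each term, using dx_k ∧ dx_i ∧ dx_j = sgn(permutation) dx_{(a)} ∧ dx_{(b)} ∧ dx_{(c)} with (a < b < c) sorted:
  d(2*y*(-y - z)) includes (∂/∂z)(2*y*(-y - z)) dz = (-2*y) dz, which multiplied by dx ∧ dy gives (-2*y) dx ∧ dy ∧ dz
  d(x*(-y + 3*z)) includes (∂/∂y)(x*(-y + 3*z)) dy = (-x) dy, which multiplied by dx ∧ dz gives (x) dx ∧ dy ∧ dz
Collecting like 3-forms: d(omega) = (x - 2*y) dx ∧ dy ∧ dz.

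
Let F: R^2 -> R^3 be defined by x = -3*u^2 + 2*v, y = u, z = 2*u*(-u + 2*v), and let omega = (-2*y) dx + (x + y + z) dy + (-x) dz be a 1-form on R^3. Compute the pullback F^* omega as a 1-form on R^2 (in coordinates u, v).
F^* omega = (-12*u^3 + 12*u^2*v + 7*u^2 + 12*u*v + u - 8*v^2 + 2*v) du + (4*u*(3*u^2 - 2*v - 1)) dv

Using F^*(f dg) = (f ∘ F) d(g ∘ F), substitute each coordinate x_i by F_i(u, v) in f_i, and replace dx_i by d F_i = (∂F_i/∂u) du + (∂F_i/∂v) dv.
  For the x component: f_1(F) = -2*u; d F_1 = (-6*u) du + (2) dv
  For the y component: f_2(F) = -5*u^2 + 4*u*v + u + 2*v; d F_2 = (1) du + (0) dv
  For the z component: f_3(F) = 3*u^2 - 2*v; d F_3 = (-4*u + 4*v) du + (4*u) dv
Combining and collecting du, dv coefficients:
  coeff of du: -12*u^3 + 12*u^2*v + 7*u^2 + 12*u*v + u - 8*v^2 + 2*v
  coeff of dv: 4*u*(3*u^2 - 2*v - 1)
F^* omega = (-12*u^3 + 12*u^2*v + 7*u^2 + 12*u*v + u - 8*v^2 + 2*v) du + (4*u*(3*u^2 - 2*v - 1)) dv.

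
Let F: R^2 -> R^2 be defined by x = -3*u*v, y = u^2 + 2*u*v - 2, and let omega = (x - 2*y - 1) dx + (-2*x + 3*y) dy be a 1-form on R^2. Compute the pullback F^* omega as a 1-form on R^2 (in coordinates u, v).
F^* omega = (6*u^3 + 36*u^2*v + 45*u*v^2 - 12*u - 21*v) du + (3*u*(4*u^2 + 15*u*v - 7)) dv

Using F^*(f dg) = (f ∘ F) d(g ∘ F), substitute each coordinate x_i by F_i(u, v) in f_i, and replace dx_i by d F_i = (∂F_i/∂u) du + (∂F_i/∂v) dv.
  For the x component: f_1(F) = -2*u^2 - 7*u*v + 3; d F_1 = (-3*v) du + (-3*u) dv
  For the y component: f_2(F) = 3*u^2 + 12*u*v - 6; d F_2 = (2*u + 2*v) du + (2*u) dv
Combining and collecting du, dv coefficients:
  coeff of du: 6*u^3 + 36*u^2*v + 45*u*v^2 - 12*u - 21*v
  coeff of dv: 3*u*(4*u^2 + 15*u*v - 7)
F^* omega = (6*u^3 + 36*u^2*v + 45*u*v^2 - 12*u - 21*v) du + (3*u*(4*u^2 + 15*u*v - 7)) dv.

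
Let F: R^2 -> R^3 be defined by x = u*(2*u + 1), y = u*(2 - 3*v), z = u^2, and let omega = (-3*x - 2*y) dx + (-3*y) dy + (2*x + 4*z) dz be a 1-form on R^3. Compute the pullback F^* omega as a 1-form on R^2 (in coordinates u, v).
F^* omega = (u*(-8*u^2 + 24*u*v - 30*u - 27*v^2 + 42*v - 19)) du + (u^2*(18 - 27*v)) dv

Using F^*(f dg) = (f ∘ F) d(g ∘ F), substitute each coordinate x_i by F_i(u, v) in f_i, and replace dx_i by d F_i = (∂F_i/∂u) du + (∂F_i/∂v) dv.
  For the x component: f_1(F) = u*(-6*u + 6*v - 7); d F_1 = (4*u + 1) du + (0) dv
  For the y component: f_2(F) = 3*u*(3*v - 2); d F_2 = (2 - 3*v) du + (-3*u) dv
  For the z component: f_3(F) = 2*u*(4*u + 1); d F_3 = (2*u) du + (0) dv
Combining and collecting du, dv coefficients:
  coeff of du: u*(-8*u^2 + 24*u*v - 30*u - 27*v^2 + 42*v - 19)
  coeff of dv: u^2*(18 - 27*v)
F^* omega = (u*(-8*u^2 + 24*u*v - 30*u - 27*v^2 + 42*v - 19)) du + (u^2*(18 - 27*v)) dv.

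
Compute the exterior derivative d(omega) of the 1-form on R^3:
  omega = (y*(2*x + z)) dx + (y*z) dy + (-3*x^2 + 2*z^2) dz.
d(omega) = (-2*x - z) dx ∧ dy + (-6*x - y) dx ∧ dz + (-y) dy ∧ dz

For a 1-form omega = sum_i f_i dx_i, the exterior derivative is
  d(omega) = sum_{i < j} (∂f_j/∂x_i - ∂f_i/∂x_j) dx_i ∧ dx_j.
  coefficient of dx ∧ dy: ∂f_2/∂x - ∂f_1/∂y = ∂(y*z)/∂x - ∂(y*(2*x + z))/∂y = -2*x - z
  coefficient of dx ∧ dz: ∂f_3/∂x - ∂f_1/∂z = ∂(-3*x^2 + 2*z^2)/∂x - ∂(y*(2*x + z))/∂z = -6*x - y
  coefficient of dy ∧ dz: ∂f_3/∂y - ∂f_2/∂z = ∂(-3*x^2 + 2*z^2)/∂y - ∂(y*z)/∂z = -y
Assembling: d(omega) = (-2*x - z) dx ∧ dy + (-6*x - y) dx ∧ dz + (-y) dy ∧ dz.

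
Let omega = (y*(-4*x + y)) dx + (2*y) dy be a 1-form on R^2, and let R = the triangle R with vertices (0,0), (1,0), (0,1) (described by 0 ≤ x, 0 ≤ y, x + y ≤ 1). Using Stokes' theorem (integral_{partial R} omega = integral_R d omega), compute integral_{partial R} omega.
integral_(partial R) omega = 1/3

Stokes: integral_partial_R omega = integral_R d omega with d omega = (∂Q/∂x - ∂P/∂y) dx ∧ dy.
  ∂Q/∂x = 0
  ∂P/∂y = -4*x + 2*y
  integrand = ∂Q/∂x - ∂P/∂y = 4*x - 2*y.
Integrating over R: integral_0^1 integral_0^{1-x} (4*x - 2*y) dy dx = 1/3.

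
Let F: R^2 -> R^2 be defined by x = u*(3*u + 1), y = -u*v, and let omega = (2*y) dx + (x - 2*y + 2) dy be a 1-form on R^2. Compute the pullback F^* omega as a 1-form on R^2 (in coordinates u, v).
F^* omega = (v*(-15*u^2 - 2*u*v - 3*u - 2)) du + (u*(-3*u^2 - 2*u*v - u - 2)) dv

Using F^*(f dg) = (f ∘ F) d(g ∘ F), substitute each coordinate x_i by F_i(u, v) in f_i, and replace dx_i by d F_i = (∂F_i/∂u) du + (∂F_i/∂v) dv.
  For the x component: f_1(F) = -2*u*v; d F_1 = (6*u + 1) du + (0) dv
  For the y component: f_2(F) = 3*u^2 + 2*u*v + u + 2; d F_2 = (-v) du + (-u) dv
Combining and collecting du, dv coefficients:
  coeff of du: v*(-15*u^2 - 2*u*v - 3*u - 2)
  coeff of dv: u*(-3*u^2 - 2*u*v - u - 2)
F^* omega = (v*(-15*u^2 - 2*u*v - 3*u - 2)) du + (u*(-3*u^2 - 2*u*v - u - 2)) dv.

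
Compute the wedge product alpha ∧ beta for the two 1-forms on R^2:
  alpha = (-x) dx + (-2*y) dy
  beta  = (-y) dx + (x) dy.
alpha ∧ beta = (-x^2 - 2*y^2) dx ∧ dy

Distribute the wedge, using dx_i ∧ dx_j = -dx_j ∧ dx_i and dx_i ∧ dx_i = 0. For each pair (i, j) with i < j, the coefficient of dx_i ∧ dx_j in alpha ∧ beta is (alpha_i * beta_j - alpha_j * beta_i). Collecting: alpha ∧ beta = (-x^2 - 2*y^2) dx ∧ dy.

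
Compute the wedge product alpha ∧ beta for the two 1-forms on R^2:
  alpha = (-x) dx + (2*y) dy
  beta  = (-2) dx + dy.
alpha ∧ beta = (-x + 4*y) dx ∧ dy

Distribute the wedge, using dx_i ∧ dx_j = -dx_j ∧ dx_i and dx_i ∧ dx_i = 0. For each pair (i, j) with i < j, the coefficient of dx_i ∧ dx_j in alpha ∧ beta is (alpha_i * beta_j - alpha_j * beta_i). Collecting: alpha ∧ beta = (-x + 4*y) dx ∧ dy.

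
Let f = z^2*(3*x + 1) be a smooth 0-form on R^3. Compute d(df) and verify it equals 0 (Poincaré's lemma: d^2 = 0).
d(df) = 0

Step 1: df = sum_i (∂f/∂x_i) dx_i = (3*z^2) dx + (0) dy + (2*z*(3*x + 1)) dz.
Step 2: Apply d again. Using the 1-form formula, the coefficient of dx ∧ dy in d(df) is ∂^2 f/∂x ∂y - ∂^2 f/∂y ∂x = (0) - (0) = 0 (equality of mixed partials for smooth f).
Similarly for dx ∧ dz and dy ∧ dz — all coefficients vanish. So d(df) = 0.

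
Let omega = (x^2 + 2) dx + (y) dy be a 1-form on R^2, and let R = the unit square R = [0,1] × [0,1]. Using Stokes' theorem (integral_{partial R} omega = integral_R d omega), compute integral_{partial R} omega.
integral_(partial R) omega = 0

Stokes: integral_partial_R omega = integral_R d omega with d omega = (∂Q/∂x - ∂P/∂y) dx ∧ dy.
  ∂Q/∂x = 0
  ∂P/∂y = 0
  integrand = ∂Q/∂x - ∂P/∂y = 0.
Integrating over R: integral_0^1 integral_0^1 (0) dx dy = 0.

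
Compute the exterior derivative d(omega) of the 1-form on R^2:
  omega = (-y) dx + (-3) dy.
d(omega) = (1) dx ∧ dy

For a 1-form omega = sum_i f_i dx_i, the exterior derivative is
  d(omega) = sum_{i < j} (∂f_j/∂x_i - ∂f_i/∂x_j) dx_i ∧ dx_j.
  coefficient of dx ∧ dy: ∂f_2/∂x - ∂f_1/∂y = ∂(-3)/∂x - ∂(-y)/∂y = 1
Assembling: d(omega) = (1) dx ∧ dy.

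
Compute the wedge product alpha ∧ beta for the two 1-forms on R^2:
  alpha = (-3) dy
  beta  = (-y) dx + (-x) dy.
alpha ∧ beta = (-3*y) dx ∧ dy

Distribute the wedge, using dx_i ∧ dx_j = -dx_j ∧ dx_i and dx_i ∧ dx_i = 0. For each pair (i, j) with i < j, the coefficient of dx_i ∧ dx_j in alpha ∧ beta is (alpha_i * beta_j - alpha_j * beta_i). Collecting: alpha ∧ beta = (-3*y) dx ∧ dy.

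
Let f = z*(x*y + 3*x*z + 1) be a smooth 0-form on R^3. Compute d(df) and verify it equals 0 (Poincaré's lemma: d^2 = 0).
d(df) = 0

Step 1: df = sum_i (∂f/∂x_i) dx_i = (z*(y + 3*z)) dx + (x*z) dy + (x*y + 6*x*z + 1) dz.
Step 2: Apply d again. Using the 1-form formula, the coefficient of dx ∧ dy in d(df) is ∂^2 f/∂x ∂y - ∂^2 f/∂y ∂x = (z) - (z) = 0 (equality of mixed partials for smooth f).
Similarly for dx ∧ dz and dy ∧ dz — all coefficients vanish. So d(df) = 0.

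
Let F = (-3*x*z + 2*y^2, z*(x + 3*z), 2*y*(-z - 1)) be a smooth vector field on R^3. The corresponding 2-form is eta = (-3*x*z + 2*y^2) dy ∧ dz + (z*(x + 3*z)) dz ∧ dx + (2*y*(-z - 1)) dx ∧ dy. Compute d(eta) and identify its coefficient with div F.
d(eta) = (-2*y - 3*z) dx ∧ dy ∧ dz; div F = -2*y - 3*z

For a 2-form in R^3 of the form above, applying d gives a 3-form with coefficient ∂P/∂x + ∂Q/∂y + ∂R/∂z:
  ∂P/∂x = -3*z
  ∂Q/∂y = 0
  ∂R/∂z = -2*y
Sum = -2*y - 3*z, which is exactly div F.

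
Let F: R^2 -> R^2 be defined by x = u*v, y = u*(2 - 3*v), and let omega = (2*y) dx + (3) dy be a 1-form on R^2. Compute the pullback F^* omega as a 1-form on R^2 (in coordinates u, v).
F^* omega = (-6*u*v^2 + 4*u*v - 9*v + 6) du + (u*(-6*u*v + 4*u - 9)) dv

Using F^*(f dg) = (f ∘ F) d(g ∘ F), substitute each coordinate x_i by F_i(u, v) in f_i, and replace dx_i by d F_i = (∂F_i/∂u) du + (∂F_i/∂v) dv.
  For the x component: f_1(F) = 2*u*(2 - 3*v); d F_1 = (v) du + (u) dv
  For the y component: f_2(F) = 3; d F_2 = (2 - 3*v) du + (-3*u) dv
Combining and collecting du, dv coefficients:
  coeff of du: -6*u*v^2 + 4*u*v - 9*v + 6
  coeff of dv: u*(-6*u*v + 4*u - 9)
F^* omega = (-6*u*v^2 + 4*u*v - 9*v + 6) du + (u*(-6*u*v + 4*u - 9)) dv.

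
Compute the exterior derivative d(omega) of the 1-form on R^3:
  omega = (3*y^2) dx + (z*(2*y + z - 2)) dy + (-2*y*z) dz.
d(omega) = (-6*y) dx ∧ dy + (-2*y - 4*z + 2) dy ∧ dz

For a 1-form omega = sum_i f_i dx_i, the exterior derivative is
  d(omega) = sum_{i < j} (∂f_j/∂x_i - ∂f_i/∂x_j) dx_i ∧ dx_j.
  coefficient of dx ∧ dy: ∂f_2/∂x - ∂f_1/∂y = ∂(z*(2*y + z - 2))/∂x - ∂(3*y^2)/∂y = -6*y
  coefficient of dy ∧ dz: ∂f_3/∂y - ∂f_2/∂z = ∂(-2*y*z)/∂y - ∂(z*(2*y + z - 2))/∂z = -2*y - 4*z + 2
Assembling: d(omega) = (-6*y) dx ∧ dy + (-2*y - 4*z + 2) dy ∧ dz.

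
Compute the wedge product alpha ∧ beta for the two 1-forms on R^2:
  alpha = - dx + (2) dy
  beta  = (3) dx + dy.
alpha ∧ beta = (-7) dx ∧ dy

Distribute the wedge, using dx_i ∧ dx_j = -dx_j ∧ dx_i and dx_i ∧ dx_i = 0. For each pair (i, j) with i < j, the coefficient of dx_i ∧ dx_j in alpha ∧ beta is (alpha_i * beta_j - alpha_j * beta_i). Collecting: alpha ∧ beta = (-7) dx ∧ dy.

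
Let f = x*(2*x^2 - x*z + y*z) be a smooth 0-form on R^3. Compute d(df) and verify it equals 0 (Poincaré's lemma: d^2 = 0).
d(df) = 0

Step 1: df = sum_i (∂f/∂x_i) dx_i = (6*x^2 - 2*x*z + y*z) dx + (x*z) dy + (x*(-x + y)) dz.
Step 2: Apply d again. Using the 1-form formula, the coefficient of dx ∧ dy in d(df) is ∂^2 f/∂x ∂y - ∂^2 f/∂y ∂x = (z) - (z) = 0 (equality of mixed partials for smooth f).
Similarly for dx ∧ dz and dy ∧ dz — all coefficients vanish. So d(df) = 0.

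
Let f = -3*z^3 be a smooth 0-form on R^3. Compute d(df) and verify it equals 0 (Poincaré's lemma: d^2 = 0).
d(df) = 0

Step 1: df = sum_i (∂f/∂x_i) dx_i = (0) dx + (0) dy + (-9*z^2) dz.
Step 2: Apply d again. Using the 1-form formula, the coefficient of dx ∧ dy in d(df) is ∂^2 f/∂x ∂y - ∂^2 f/∂y ∂x = (0) - (0) = 0 (equality of mixed partials for smooth f).
Similarly for dx ∧ dz and dy ∧ dz — all coefficients vanish. So d(df) = 0.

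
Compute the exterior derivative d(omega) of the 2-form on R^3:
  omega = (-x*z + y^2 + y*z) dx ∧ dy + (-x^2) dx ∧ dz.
d(omega) = (-x + y) dx ∧ dy ∧ dz

For a 2-form omega = sum_{i<j} g_{ij} dx_i ∧ dx_j, the exterior derivative is
  d(omega) = sum_{i<j} d(g_{ij}) ∧ dx_i ∧ dx_j = sum_{i<j, k} (∂g_{ij}/∂x_k) dx_k ∧ dx_i ∧ dx_j.
Expand each term, using dx_k ∧ dx_i ∧ dx_j = sgn(permutation) dx_{(a)} ∧ dx_{(b)} ∧ dx_{(c)} with (a < b < c) sorted:
  d(-x*z + y^2 + y*z) includes (∂/∂z)(-x*z + y^2 + y*z) dz = (-x + y) dz, which multiplied by dx ∧ dy gives (-x + y) dx ∧ dy ∧ dz
Collecting like 3-forms: d(omega) = (-x + y) dx ∧ dy ∧ dz.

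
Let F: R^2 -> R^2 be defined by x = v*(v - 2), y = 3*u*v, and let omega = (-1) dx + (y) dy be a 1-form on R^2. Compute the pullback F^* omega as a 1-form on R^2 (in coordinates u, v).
F^* omega = (9*u*v^2) du + (9*u^2*v - 2*v + 2) dv

Using F^*(f dg) = (f ∘ F) d(g ∘ F), substitute each coordinate x_i by F_i(u, v) in f_i, and replace dx_i by d F_i = (∂F_i/∂u) du + (∂F_i/∂v) dv.
  For the x component: f_1(F) = -1; d F_1 = (0) du + (2*v - 2) dv
  For the y component: f_2(F) = 3*u*v; d F_2 = (3*v) du + (3*u) dv
Combining and collecting du, dv coefficients:
  coeff of du: 9*u*v^2
  coeff of dv: 9*u^2*v - 2*v + 2
F^* omega = (9*u*v^2) du + (9*u^2*v - 2*v + 2) dv.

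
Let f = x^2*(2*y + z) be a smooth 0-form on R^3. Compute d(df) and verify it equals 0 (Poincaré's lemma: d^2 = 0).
d(df) = 0

Step 1: df = sum_i (∂f/∂x_i) dx_i = (2*x*(2*y + z)) dx + (2*x^2) dy + (x^2) dz.
Step 2: Apply d again. Using the 1-form formula, the coefficient of dx ∧ dy in d(df) is ∂^2 f/∂x ∂y - ∂^2 f/∂y ∂x = (4*x) - (4*x) = 0 (equality of mixed partials for smooth f).
Similarly for dx ∧ dz and dy ∧ dz — all coefficients vanish. So d(df) = 0.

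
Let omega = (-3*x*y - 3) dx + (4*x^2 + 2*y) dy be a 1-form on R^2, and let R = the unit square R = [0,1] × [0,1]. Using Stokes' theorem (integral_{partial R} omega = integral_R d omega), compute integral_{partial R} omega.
integral_(partial R) omega = 11/2

Stokes: integral_partial_R omega = integral_R d omega with d omega = (∂Q/∂x - ∂P/∂y) dx ∧ dy.
  ∂Q/∂x = 8*x
  ∂P/∂y = -3*x
  integrand = ∂Q/∂x - ∂P/∂y = 11*x.
Integrating over R: integral_0^1 integral_0^1 (11*x) dx dy = 11/2.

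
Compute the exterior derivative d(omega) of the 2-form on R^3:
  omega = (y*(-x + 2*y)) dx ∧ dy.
d(omega) = 0

For a 2-form omega = sum_{i<j} g_{ij} dx_i ∧ dx_j, the exterior derivative is
  d(omega) = sum_{i<j} d(g_{ij}) ∧ dx_i ∧ dx_j = sum_{i<j, k} (∂g_{ij}/∂x_k) dx_k ∧ dx_i ∧ dx_j.
Expand each term, using dx_k ∧ dx_i ∧ dx_j = sgn(permutation) dx_{(a)} ∧ dx_{(b)} ∧ dx_{(c)} with (a < b < c) sorted:

Collecting like 3-forms: d(omega) = 0.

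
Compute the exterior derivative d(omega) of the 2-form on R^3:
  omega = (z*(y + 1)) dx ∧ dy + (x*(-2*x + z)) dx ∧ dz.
d(omega) = (y + 1) dx ∧ dy ∧ dz

For a 2-form omega = sum_{i<j} g_{ij} dx_i ∧ dx_j, the exterior derivative is
  d(omega) = sum_{i<j} d(g_{ij}) ∧ dx_i ∧ dx_j = sum_{i<j, k} (∂g_{ij}/∂x_k) dx_k ∧ dx_i ∧ dx_j.
Expand each term, using dx_k ∧ dx_i ∧ dx_j = sgn(permutation) dx_{(a)} ∧ dx_{(b)} ∧ dx_{(c)} with (a < b < c) sorted:
  d(z*(y + 1)) includes (∂/∂z)(z*(y + 1)) dz = (y + 1) dz, which multiplied by dx ∧ dy gives (y + 1) dx ∧ dy ∧ dz
Collecting like 3-forms: d(omega) = (y + 1) dx ∧ dy ∧ dz.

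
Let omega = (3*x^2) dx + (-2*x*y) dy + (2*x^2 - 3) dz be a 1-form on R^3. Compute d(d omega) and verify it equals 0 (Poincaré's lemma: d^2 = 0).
d(d omega) = 0

Step 1: d omega = sum_{i<j} (∂f_j/∂x_i - ∂f_i/∂x_j) dx_i ∧ dx_j:
  coeff of dx ∧ dy: -2*y
  coeff of dx ∧ dz: 4*x
  coeff of dy ∧ dz: 0
Step 2: Apply d again to each 2-form coefficient. The only possible 3-form in R^3 is dx ∧ dy ∧ dz, with coefficient
  ∂(coeff of dy∧dz)/∂x - ∂(coeff of dx∧dz)/∂y + ∂(coeff of dx∧dy)/∂z
  = ∂/∂x (0) - ∂/∂y (4*x) + ∂/∂z (-2*y).
Each of these terms simplifies to sums of mixed partials that cancel in pairs. The result is 0 (by equality of mixed partials for smooth functions — Schwarz / Clairaut).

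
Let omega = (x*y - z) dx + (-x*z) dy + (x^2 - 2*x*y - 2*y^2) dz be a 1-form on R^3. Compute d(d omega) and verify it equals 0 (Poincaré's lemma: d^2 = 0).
d(d omega) = 0

Step 1: d omega = sum_{i<j} (∂f_j/∂x_i - ∂f_i/∂x_j) dx_i ∧ dx_j:
  coeff of dx ∧ dy: -x - z
  coeff of dx ∧ dz: 2*x - 2*y + 1
  coeff of dy ∧ dz: -x - 4*y
Step 2: Apply d again to each 2-form coefficient. The only possible 3-form in R^3 is dx ∧ dy ∧ dz, with coefficient
  ∂(coeff of dy∧dz)/∂x - ∂(coeff of dx∧dz)/∂y + ∂(coeff of dx∧dy)/∂z
  = ∂/∂x (-x - 4*y) - ∂/∂y (2*x - 2*y + 1) + ∂/∂z (-x - z).
Each of these terms simplifies to sums of mixed partials that cancel in pairs. The result is 0 (by equality of mixed partials for smooth functions — Schwarz / Clairaut).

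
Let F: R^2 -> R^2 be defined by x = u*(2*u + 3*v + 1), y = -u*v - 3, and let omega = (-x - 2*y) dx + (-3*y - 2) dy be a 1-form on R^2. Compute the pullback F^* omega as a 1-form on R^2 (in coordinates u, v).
F^* omega = (-8*u^3 - 10*u^2*v - 6*u^2 - 6*u*v^2 - 4*u*v + 23*u + 11*v + 6) du + (u*(-6*u^2 - 6*u*v - 3*u + 11)) dv

Using F^*(f dg) = (f ∘ F) d(g ∘ F), substitute each coordinate x_i by F_i(u, v) in f_i, and replace dx_i by d F_i = (∂F_i/∂u) du + (∂F_i/∂v) dv.
  For the x component: f_1(F) = -2*u^2 - u*v - u + 6; d F_1 = (4*u + 3*v + 1) du + (3*u) dv
  For the y component: f_2(F) = 3*u*v + 7; d F_2 = (-v) du + (-u) dv
Combining and collecting du, dv coefficients:
  coeff of du: -8*u^3 - 10*u^2*v - 6*u^2 - 6*u*v^2 - 4*u*v + 23*u + 11*v + 6
  coeff of dv: u*(-6*u^2 - 6*u*v - 3*u + 11)
F^* omega = (-8*u^3 - 10*u^2*v - 6*u^2 - 6*u*v^2 - 4*u*v + 23*u + 11*v + 6) du + (u*(-6*u^2 - 6*u*v - 3*u + 11)) dv.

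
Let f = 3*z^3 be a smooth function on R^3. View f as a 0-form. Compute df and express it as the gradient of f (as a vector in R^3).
df = (0) dx + (0) dy + (9*z^2) dz; grad f = (0, 0, 9*z^2)

For a 0-form f, d f = (∂f/∂x) dx + (∂f/∂y) dy + (∂f/∂z) dz. The components of the vector representation are exactly the entries of grad f in Cartesian coordinates:
  ∂f/∂x = 0
  ∂f/∂y = 0
  ∂f/∂z = 9*z^2.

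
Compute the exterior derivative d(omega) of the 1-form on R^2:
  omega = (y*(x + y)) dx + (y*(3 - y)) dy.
d(omega) = (-x - 2*y) dx ∧ dy

For a 1-form omega = sum_i f_i dx_i, the exterior derivative is
  d(omega) = sum_{i < j} (∂f_j/∂x_i - ∂f_i/∂x_j) dx_i ∧ dx_j.
  coefficient of dx ∧ dy: ∂f_2/∂x - ∂f_1/∂y = ∂(y*(3 - y))/∂x - ∂(y*(x + y))/∂y = -x - 2*y
Assembling: d(omega) = (-x - 2*y) dx ∧ dy.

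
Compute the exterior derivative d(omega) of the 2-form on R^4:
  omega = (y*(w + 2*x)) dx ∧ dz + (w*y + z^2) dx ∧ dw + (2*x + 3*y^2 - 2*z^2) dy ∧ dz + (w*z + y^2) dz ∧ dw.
d(omega) = (-w - 2*x + 2) dx ∧ dy ∧ dz + (y - 2*z) dx ∧ dz ∧ dw + (-w) dx ∧ dy ∧ dw + (2*y) dy ∧ dz ∧ dw

For a 2-form omega = sum_{i<j} g_{ij} dx_i ∧ dx_j, the exterior derivative is
  d(omega) = sum_{i<j} d(g_{ij}) ∧ dx_i ∧ dx_j = sum_{i<j, k} (∂g_{ij}/∂x_k) dx_k ∧ dx_i ∧ dx_j.
Expand each term, using dx_k ∧ dx_i ∧ dx_j = sgn(permutation) dx_{(a)} ∧ dx_{(b)} ∧ dx_{(c)} with (a < b < c) sorted:
  d(y*(w + 2*x)) includes (∂/∂y)(y*(w + 2*x)) dy = (w + 2*x) dy, which multiplied by dx ∧ dz gives (-w - 2*x) dx ∧ dy ∧ dz
  d(y*(w + 2*x)) includes (∂/∂w)(y*(w + 2*x)) dw = (y) dw, which multiplied by dx ∧ dz gives (y) dx ∧ dz ∧ dw
  d(w*y + z^2) includes (∂/∂y)(w*y + z^2) dy = (w) dy, which multiplied by dx ∧ dw gives (-w) dx ∧ dy ∧ dw
  d(w*y + z^2) includes (∂/∂z)(w*y + z^2) dz = (2*z) dz, which multiplied by dx ∧ dw gives (-2*z) dx ∧ dz ∧ dw
  d(2*x + 3*y^2 - 2*z^2) includes (∂/∂x)(2*x + 3*y^2 - 2*z^2) dx = (2) dx, which multiplied by dy ∧ dz gives (2) dx ∧ dy ∧ dz
  d(w*z + y^2) includes (∂/∂y)(w*z + y^2) dy = (2*y) dy, which multiplied by dz ∧ dw gives (2*y) dy ∧ dz ∧ dw
Collecting like 3-forms: d(omega) = (-w - 2*x + 2) dx ∧ dy ∧ dz + (y - 2*z) dx ∧ dz ∧ dw + (-w) dx ∧ dy ∧ dw + (2*y) dy ∧ dz ∧ dw.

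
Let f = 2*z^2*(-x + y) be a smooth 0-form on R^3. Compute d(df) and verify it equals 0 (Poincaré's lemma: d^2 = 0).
d(df) = 0

Step 1: df = sum_i (∂f/∂x_i) dx_i = (-2*z^2) dx + (2*z^2) dy + (4*z*(-x + y)) dz.
Step 2: Apply d again. Using the 1-form formula, the coefficient of dx ∧ dy in d(df) is ∂^2 f/∂x ∂y - ∂^2 f/∂y ∂x = (0) - (0) = 0 (equality of mixed partials for smooth f).
Similarly for dx ∧ dz and dy ∧ dz — all coefficients vanish. So d(df) = 0.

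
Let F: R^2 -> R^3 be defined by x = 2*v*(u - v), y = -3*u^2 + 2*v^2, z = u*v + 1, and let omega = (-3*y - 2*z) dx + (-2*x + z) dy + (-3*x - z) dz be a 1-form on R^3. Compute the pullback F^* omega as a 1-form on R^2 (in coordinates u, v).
F^* omega = (36*u^2*v - 35*u*v^2 - 6*u - 6*v^3 - 5*v) du + (18*u^3 - 47*u^2*v - 10*u*v^2 - 5*u + 40*v^3 + 12*v) dv

Using F^*(f dg) = (f ∘ F) d(g ∘ F), substitute each coordinate x_i by F_i(u, v) in f_i, and replace dx_i by d F_i = (∂F_i/∂u) du + (∂F_i/∂v) dv.
  For the x component: f_1(F) = 9*u^2 - 2*u*v - 6*v^2 - 2; d F_1 = (2*v) du + (2*u - 4*v) dv
  For the y component: f_2(F) = -3*u*v + 4*v^2 + 1; d F_2 = (-6*u) du + (4*v) dv
  For the z component: f_3(F) = -7*u*v + 6*v^2 - 1; d F_3 = (v) du + (u) dv
Combining and collecting du, dv coefficients:
  coeff of du: 36*u^2*v - 35*u*v^2 - 6*u - 6*v^3 - 5*v
  coeff of dv: 18*u^3 - 47*u^2*v - 10*u*v^2 - 5*u + 40*v^3 + 12*v
F^* omega = (36*u^2*v - 35*u*v^2 - 6*u - 6*v^3 - 5*v) du + (18*u^3 - 47*u^2*v - 10*u*v^2 - 5*u + 40*v^3 + 12*v) dv.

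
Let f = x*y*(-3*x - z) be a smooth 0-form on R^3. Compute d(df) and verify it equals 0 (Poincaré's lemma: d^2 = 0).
d(df) = 0

Step 1: df = sum_i (∂f/∂x_i) dx_i = (y*(-6*x - z)) dx + (x*(-3*x - z)) dy + (-x*y) dz.
Step 2: Apply d again. Using the 1-form formula, the coefficient of dx ∧ dy in d(df) is ∂^2 f/∂x ∂y - ∂^2 f/∂y ∂x = (-6*x - z) - (-6*x - z) = 0 (equality of mixed partials for smooth f).
Similarly for dx ∧ dz and dy ∧ dz — all coefficients vanish. So d(df) = 0.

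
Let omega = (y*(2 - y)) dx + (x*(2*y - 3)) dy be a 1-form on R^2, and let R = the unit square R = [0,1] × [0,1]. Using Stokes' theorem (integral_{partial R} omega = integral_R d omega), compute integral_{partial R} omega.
integral_(partial R) omega = -3

Stokes: integral_partial_R omega = integral_R d omega with d omega = (∂Q/∂x - ∂P/∂y) dx ∧ dy.
  ∂Q/∂x = 2*y - 3
  ∂P/∂y = 2 - 2*y
  integrand = ∂Q/∂x - ∂P/∂y = 4*y - 5.
Integrating over R: integral_0^1 integral_0^1 (4*y - 5) dx dy = -3.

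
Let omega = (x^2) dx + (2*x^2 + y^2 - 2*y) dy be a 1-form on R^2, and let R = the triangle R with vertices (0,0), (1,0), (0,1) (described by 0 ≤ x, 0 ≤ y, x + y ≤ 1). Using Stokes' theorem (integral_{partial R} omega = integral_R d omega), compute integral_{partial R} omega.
integral_(partial R) omega = 2/3

Stokes: integral_partial_R omega = integral_R d omega with d omega = (∂Q/∂x - ∂P/∂y) dx ∧ dy.
  ∂Q/∂x = 4*x
  ∂P/∂y = 0
  integrand = ∂Q/∂x - ∂P/∂y = 4*x.
Integrating over R: integral_0^1 integral_0^{1-x} (4*x) dy dx = 2/3.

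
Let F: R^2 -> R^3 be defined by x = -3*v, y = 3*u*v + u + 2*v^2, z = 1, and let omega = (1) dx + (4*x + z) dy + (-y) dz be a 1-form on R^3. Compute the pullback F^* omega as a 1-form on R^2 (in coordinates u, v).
F^* omega = (-36*v^2 - 9*v + 1) du + (-36*u*v + 3*u - 48*v^2 + 4*v - 3) dv

Using F^*(f dg) = (f ∘ F) d(g ∘ F), substitute each coordinate x_i by F_i(u, v) in f_i, and replace dx_i by d F_i = (∂F_i/∂u) du + (∂F_i/∂v) dv.
  For the x component: f_1(F) = 1; d F_1 = (0) du + (-3) dv
  For the y component: f_2(F) = 1 - 12*v; d F_2 = (3*v + 1) du + (3*u + 4*v) dv
  For the z component: f_3(F) = -3*u*v - u - 2*v^2; d F_3 = (0) du + (0) dv
Combining and collecting du, dv coefficients:
  coeff of du: -36*v^2 - 9*v + 1
  coeff of dv: -36*u*v + 3*u - 48*v^2 + 4*v - 3
F^* omega = (-36*v^2 - 9*v + 1) du + (-36*u*v + 3*u - 48*v^2 + 4*v - 3) dv.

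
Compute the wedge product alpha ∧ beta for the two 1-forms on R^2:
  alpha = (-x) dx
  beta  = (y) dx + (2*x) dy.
alpha ∧ beta = (-2*x^2) dx ∧ dy

Distribute the wedge, using dx_i ∧ dx_j = -dx_j ∧ dx_i and dx_i ∧ dx_i = 0. For each pair (i, j) with i < j, the coefficient of dx_i ∧ dx_j in alpha ∧ beta is (alpha_i * beta_j - alpha_j * beta_i). Collecting: alpha ∧ beta = (-2*x^2) dx ∧ dy.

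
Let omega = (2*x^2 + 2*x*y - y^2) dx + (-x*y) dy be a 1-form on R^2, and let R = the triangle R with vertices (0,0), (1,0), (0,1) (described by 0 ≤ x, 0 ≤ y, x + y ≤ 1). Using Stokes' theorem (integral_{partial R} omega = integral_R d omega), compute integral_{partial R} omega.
integral_(partial R) omega = -1/6

Stokes: integral_partial_R omega = integral_R d omega with d omega = (∂Q/∂x - ∂P/∂y) dx ∧ dy.
  ∂Q/∂x = -y
  ∂P/∂y = 2*x - 2*y
  integrand = ∂Q/∂x - ∂P/∂y = -2*x + y.
Integrating over R: integral_0^1 integral_0^{1-x} (-2*x + y) dy dx = -1/6.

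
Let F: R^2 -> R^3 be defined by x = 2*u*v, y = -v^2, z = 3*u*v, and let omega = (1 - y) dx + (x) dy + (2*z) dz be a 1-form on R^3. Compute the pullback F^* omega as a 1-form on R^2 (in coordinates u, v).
F^* omega = (2*v*(9*u*v + v^2 + 1)) du + (2*u*(9*u*v - v^2 + 1)) dv

Using F^*(f dg) = (f ∘ F) d(g ∘ F), substitute each coordinate x_i by F_i(u, v) in f_i, and replace dx_i by d F_i = (∂F_i/∂u) du + (∂F_i/∂v) dv.
  For the x component: f_1(F) = v^2 + 1; d F_1 = (2*v) du + (2*u) dv
  For the y component: f_2(F) = 2*u*v; d F_2 = (0) du + (-2*v) dv
  For the z component: f_3(F) = 6*u*v; d F_3 = (3*v) du + (3*u) dv
Combining and collecting du, dv coefficients:
  coeff of du: 2*v*(9*u*v + v^2 + 1)
  coeff of dv: 2*u*(9*u*v - v^2 + 1)
F^* omega = (2*v*(9*u*v + v^2 + 1)) du + (2*u*(9*u*v - v^2 + 1)) dv.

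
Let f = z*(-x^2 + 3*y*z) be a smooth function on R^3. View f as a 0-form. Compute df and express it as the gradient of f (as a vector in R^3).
df = (-2*x*z) dx + (3*z^2) dy + (-x^2 + 6*y*z) dz; grad f = (-2*x*z, 3*z^2, -x^2 + 6*y*z)

For a 0-form f, d f = (∂f/∂x) dx + (∂f/∂y) dy + (∂f/∂z) dz. The components of the vector representation are exactly the entries of grad f in Cartesian coordinates:
  ∂f/∂x = -2*x*z
  ∂f/∂y = 3*z^2
  ∂f/∂z = -x^2 + 6*y*z.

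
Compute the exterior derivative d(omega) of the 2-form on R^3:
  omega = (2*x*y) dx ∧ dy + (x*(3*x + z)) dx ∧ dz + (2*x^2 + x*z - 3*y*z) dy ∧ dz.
d(omega) = (4*x + z) dx ∧ dy ∧ dz

For a 2-form omega = sum_{i<j} g_{ij} dx_i ∧ dx_j, the exterior derivative is
  d(omega) = sum_{i<j} d(g_{ij}) ∧ dx_i ∧ dx_j = sum_{i<j, k} (∂g_{ij}/∂x_k) dx_k ∧ dx_i ∧ dx_j.
Expand each term, using dx_k ∧ dx_i ∧ dx_j = sgn(permutation) dx_{(a)} ∧ dx_{(b)} ∧ dx_{(c)} with (a < b < c) sorted:
  d(2*x^2 + x*z - 3*y*z) includes (∂/∂x)(2*x^2 + x*z - 3*y*z) dx = (4*x + z) dx, which multiplied by dy ∧ dz gives (4*x + z) dx ∧ dy ∧ dz
Collecting like 3-forms: d(omega) = (4*x + z) dx ∧ dy ∧ dz.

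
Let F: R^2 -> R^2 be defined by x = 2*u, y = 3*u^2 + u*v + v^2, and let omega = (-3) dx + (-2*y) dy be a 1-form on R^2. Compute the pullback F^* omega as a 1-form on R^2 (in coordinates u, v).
F^* omega = (-36*u^3 - 18*u^2*v - 14*u*v^2 - 2*v^3 - 6) du + (-6*u^3 - 14*u^2*v - 6*u*v^2 - 4*v^3) dv

Using F^*(f dg) = (f ∘ F) d(g ∘ F), substitute each coordinate x_i by F_i(u, v) in f_i, and replace dx_i by d F_i = (∂F_i/∂u) du + (∂F_i/∂v) dv.
  For the x component: f_1(F) = -3; d F_1 = (2) du + (0) dv
  For the y component: f_2(F) = -6*u^2 - 2*u*v - 2*v^2; d F_2 = (6*u + v) du + (u + 2*v) dv
Combining and collecting du, dv coefficients:
  coeff of du: -36*u^3 - 18*u^2*v - 14*u*v^2 - 2*v^3 - 6
  coeff of dv: -6*u^3 - 14*u^2*v - 6*u*v^2 - 4*v^3
F^* omega = (-36*u^3 - 18*u^2*v - 14*u*v^2 - 2*v^3 - 6) du + (-6*u^3 - 14*u^2*v - 6*u*v^2 - 4*v^3) dv.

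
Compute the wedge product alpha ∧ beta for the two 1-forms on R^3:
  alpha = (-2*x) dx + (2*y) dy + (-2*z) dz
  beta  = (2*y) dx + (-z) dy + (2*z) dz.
alpha ∧ beta = (2*x*z - 4*y^2) dx ∧ dy + (4*z*(-x + y)) dx ∧ dz + (2*z*(2*y - z)) dy ∧ dz

Distribute the wedge, using dx_i ∧ dx_j = -dx_j ∧ dx_i and dx_i ∧ dx_i = 0. For each pair (i, j) with i < j, the coefficient of dx_i ∧ dx_j in alpha ∧ beta is (alpha_i * beta_j - alpha_j * beta_i). Collecting: alpha ∧ beta = (2*x*z - 4*y^2) dx ∧ dy + (4*z*(-x + y)) dx ∧ dz + (2*z*(2*y - z)) dy ∧ dz.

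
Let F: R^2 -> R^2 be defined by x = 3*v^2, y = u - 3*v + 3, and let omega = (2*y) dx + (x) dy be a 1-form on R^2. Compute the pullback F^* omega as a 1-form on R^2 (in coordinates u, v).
F^* omega = (3*v^2) du + (3*v*(4*u - 15*v + 12)) dv

Using F^*(f dg) = (f ∘ F) d(g ∘ F), substitute each coordinate x_i by F_i(u, v) in f_i, and replace dx_i by d F_i = (∂F_i/∂u) du + (∂F_i/∂v) dv.
  For the x component: f_1(F) = 2*u - 6*v + 6; d F_1 = (0) du + (6*v) dv
  For the y component: f_2(F) = 3*v^2; d F_2 = (1) du + (-3) dv
Combining and collecting du, dv coefficients:
  coeff of du: 3*v^2
  coeff of dv: 3*v*(4*u - 15*v + 12)
F^* omega = (3*v^2) du + (3*v*(4*u - 15*v + 12)) dv.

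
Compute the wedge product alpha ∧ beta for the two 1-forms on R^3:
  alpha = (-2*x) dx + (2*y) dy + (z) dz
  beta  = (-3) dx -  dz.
alpha ∧ beta = (2*x + 3*z) dx ∧ dz + (6*y) dx ∧ dy + (-2*y) dy ∧ dz

Distribute the wedge, using dx_i ∧ dx_j = -dx_j ∧ dx_i and dx_i ∧ dx_i = 0. For each pair (i, j) with i < j, the coefficient of dx_i ∧ dx_j in alpha ∧ beta is (alpha_i * beta_j - alpha_j * beta_i). Collecting: alpha ∧ beta = (2*x + 3*z) dx ∧ dz + (6*y) dx ∧ dy + (-2*y) dy ∧ dz.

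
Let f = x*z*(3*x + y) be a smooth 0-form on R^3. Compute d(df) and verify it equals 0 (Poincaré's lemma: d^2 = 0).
d(df) = 0

Step 1: df = sum_i (∂f/∂x_i) dx_i = (z*(6*x + y)) dx + (x*z) dy + (x*(3*x + y)) dz.
Step 2: Apply d again. Using the 1-form formula, the coefficient of dx ∧ dy in d(df) is ∂^2 f/∂x ∂y - ∂^2 f/∂y ∂x = (z) - (z) = 0 (equality of mixed partials for smooth f).
Similarly for dx ∧ dz and dy ∧ dz — all coefficients vanish. So d(df) = 0.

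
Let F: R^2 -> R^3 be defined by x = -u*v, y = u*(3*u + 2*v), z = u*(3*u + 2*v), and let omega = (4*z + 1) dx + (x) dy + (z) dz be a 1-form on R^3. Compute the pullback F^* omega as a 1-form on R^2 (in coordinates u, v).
F^* omega = (18*u^3 - 6*u*v^2 - v) du + (u*(-6*u^2 - 6*u*v - 1)) dv

Using F^*(f dg) = (f ∘ F) d(g ∘ F), substitute each coordinate x_i by F_i(u, v) in f_i, and replace dx_i by d F_i = (∂F_i/∂u) du + (∂F_i/∂v) dv.
  For the x component: f_1(F) = 12*u^2 + 8*u*v + 1; d F_1 = (-v) du + (-u) dv
  For the y component: f_2(F) = -u*v; d F_2 = (6*u + 2*v) du + (2*u) dv
  For the z component: f_3(F) = u*(3*u + 2*v); d F_3 = (6*u + 2*v) du + (2*u) dv
Combining and collecting du, dv coefficients:
  coeff of du: 18*u^3 - 6*u*v^2 - v
  coeff of dv: u*(-6*u^2 - 6*u*v - 1)
F^* omega = (18*u^3 - 6*u*v^2 - v) du + (u*(-6*u^2 - 6*u*v - 1)) dv.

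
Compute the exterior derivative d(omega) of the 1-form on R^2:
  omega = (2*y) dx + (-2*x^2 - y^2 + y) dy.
d(omega) = (-4*x - 2) dx ∧ dy

For a 1-form omega = sum_i f_i dx_i, the exterior derivative is
  d(omega) = sum_{i < j} (∂f_j/∂x_i - ∂f_i/∂x_j) dx_i ∧ dx_j.
  coefficient of dx ∧ dy: ∂f_2/∂x - ∂f_1/∂y = ∂(-2*x^2 - y^2 + y)/∂x - ∂(2*y)/∂y = -4*x - 2
Assembling: d(omega) = (-4*x - 2) dx ∧ dy.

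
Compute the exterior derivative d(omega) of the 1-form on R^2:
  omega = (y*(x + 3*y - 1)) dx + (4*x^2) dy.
d(omega) = (7*x - 6*y + 1) dx ∧ dy

For a 1-form omega = sum_i f_i dx_i, the exterior derivative is
  d(omega) = sum_{i < j} (∂f_j/∂x_i - ∂f_i/∂x_j) dx_i ∧ dx_j.
  coefficient of dx ∧ dy: ∂f_2/∂x - ∂f_1/∂y = ∂(4*x^2)/∂x - ∂(y*(x + 3*y - 1))/∂y = 7*x - 6*y + 1
Assembling: d(omega) = (7*x - 6*y + 1) dx ∧ dy.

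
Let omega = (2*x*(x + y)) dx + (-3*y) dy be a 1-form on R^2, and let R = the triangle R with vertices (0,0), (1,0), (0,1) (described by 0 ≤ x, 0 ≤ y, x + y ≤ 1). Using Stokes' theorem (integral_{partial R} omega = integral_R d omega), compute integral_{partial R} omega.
integral_(partial R) omega = -1/3

Stokes: integral_partial_R omega = integral_R d omega with d omega = (∂Q/∂x - ∂P/∂y) dx ∧ dy.
  ∂Q/∂x = 0
  ∂P/∂y = 2*x
  integrand = ∂Q/∂x - ∂P/∂y = -2*x.
Integrating over R: integral_0^1 integral_0^{1-x} (-2*x) dy dx = -1/3.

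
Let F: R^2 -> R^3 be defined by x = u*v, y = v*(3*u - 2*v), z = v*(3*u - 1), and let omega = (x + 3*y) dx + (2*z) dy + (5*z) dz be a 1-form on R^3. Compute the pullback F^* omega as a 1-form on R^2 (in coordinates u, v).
F^* omega = (v^2*(73*u - 6*v - 21)) du + (v*(73*u^2 - 30*u*v - 36*u + 8*v + 5)) dv

Using F^*(f dg) = (f ∘ F) d(g ∘ F), substitute each coordinate x_i by F_i(u, v) in f_i, and replace dx_i by d F_i = (∂F_i/∂u) du + (∂F_i/∂v) dv.
  For the x component: f_1(F) = 2*v*(5*u - 3*v); d F_1 = (v) du + (u) dv
  For the y component: f_2(F) = 2*v*(3*u - 1); d F_2 = (3*v) du + (3*u - 4*v) dv
  For the z component: f_3(F) = 5*v*(3*u - 1); d F_3 = (3*v) du + (3*u - 1) dv
Combining and collecting du, dv coefficients:
  coeff of du: v^2*(73*u - 6*v - 21)
  coeff of dv: v*(73*u^2 - 30*u*v - 36*u + 8*v + 5)
F^* omega = (v^2*(73*u - 6*v - 21)) du + (v*(73*u^2 - 30*u*v - 36*u + 8*v + 5)) dv.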